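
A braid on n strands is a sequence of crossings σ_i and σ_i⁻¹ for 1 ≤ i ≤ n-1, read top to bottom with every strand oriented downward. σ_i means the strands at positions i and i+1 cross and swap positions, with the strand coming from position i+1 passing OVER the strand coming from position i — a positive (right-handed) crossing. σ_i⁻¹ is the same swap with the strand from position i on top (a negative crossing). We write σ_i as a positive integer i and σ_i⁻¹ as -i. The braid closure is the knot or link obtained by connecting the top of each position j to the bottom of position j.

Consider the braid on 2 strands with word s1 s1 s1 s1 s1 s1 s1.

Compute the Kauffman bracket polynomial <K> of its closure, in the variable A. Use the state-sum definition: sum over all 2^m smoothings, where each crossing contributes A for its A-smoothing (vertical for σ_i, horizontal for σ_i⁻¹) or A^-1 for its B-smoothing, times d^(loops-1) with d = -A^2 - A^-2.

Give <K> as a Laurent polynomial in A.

-A^9 - A + A^-3 - A^-7 + A^-11 - A^-15 + A^-19

Derivation:
Braid: s1 s1 s1 s1 s1 s1 s1 on 2 strands, 7 crossings.
Writhe w = (#positive) - (#negative) = 7 - 0 = 7.
Enumerate smoothing states for the bracket polynomial. There are 2^7 = 128 states.
Smooth each crossing (0=||, 1=⌣⌢); contribution A^(Σ sign_k(1-2s_k)) * d^(L-1).
Tabulate the states by total A-exponent and number of loops L (A-exp: L × count):
  A^7: L=2 ×1
  A^5: L=1 ×7
  A^3: L=2 ×21
  A^1: L=3 ×35
  A^-1: L=4 ×35
  A^-3: L=5 ×21
  A^-5: L=6 ×7
  A^-7: L=7 ×1
Each group contributes A^e * Σ count * d^(L-1):
Powers of d = -A^2 - A^-2: d^2 = A^4 + 2 + A^-4; d^3 = -A^6 - 3*A^2 - 3*A^-2 - A^-6; d^4 = A^8 + 4*A^4 + 6 + 4*A^-4 + A^-8; d^5 = -A^10 - 5*A^6 - 10*A^2 - 10*A^-2 - 5*A^-6 - A^-10; d^6 = A^12 + 6*A^8 + 15*A^4 + 20 + 15*A^-4 + 6*A^-8 + A^-12.
  A^7 * (d) = -A^9 - A^5
  A^5 * (7) = 7*A^5
  A^3 * (21*d) = -21*A^5 - 21*A
  A^1 * (35*d^2) = 35*A^5 + 70*A + 35*A^-3
  A^-1 * (35*d^3) = -35*A^5 - 105*A - 105*A^-3 - 35*A^-7
  A^-3 * (21*d^4) = 21*A^5 + 84*A + 126*A^-3 + 84*A^-7 + 21*A^-11
  A^-5 * (7*d^5) = -7*A^5 - 35*A - 70*A^-3 - 70*A^-7 - 35*A^-11 - 7*A^-15
  A^-7 * (d^6) = A^5 + 6*A + 15*A^-3 + 20*A^-7 + 15*A^-11 + 6*A^-15 + A^-19
Summing the groups: <K> = -A^9 - A + A^-3 - A^-7 + A^-11 - A^-15 + A^-19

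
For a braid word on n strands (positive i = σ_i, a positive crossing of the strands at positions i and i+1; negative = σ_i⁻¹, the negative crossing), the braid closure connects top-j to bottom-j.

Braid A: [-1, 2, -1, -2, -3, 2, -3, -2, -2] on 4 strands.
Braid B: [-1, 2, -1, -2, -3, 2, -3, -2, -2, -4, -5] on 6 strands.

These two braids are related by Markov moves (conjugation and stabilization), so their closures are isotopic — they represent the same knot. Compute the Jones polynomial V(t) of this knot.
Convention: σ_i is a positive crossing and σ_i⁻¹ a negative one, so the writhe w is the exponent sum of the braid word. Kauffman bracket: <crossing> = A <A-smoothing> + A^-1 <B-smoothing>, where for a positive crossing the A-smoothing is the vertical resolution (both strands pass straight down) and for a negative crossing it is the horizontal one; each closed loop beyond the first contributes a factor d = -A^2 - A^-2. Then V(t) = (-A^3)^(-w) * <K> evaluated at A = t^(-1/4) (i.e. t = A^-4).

Markov-equivalent braids have isotopic closures, hence identical knot invariants. Strip the Markov moves from each word to reach a common short braid β, then compute V(t) once on β.
Braid A: s1^-1 s2 s1^-1 s2^-1 s3^-1 s2 s3^-1 s2^-1 s2^-1 on 4 strands has no conjugating prefix/suffix or stabilization to strip; take β = s1^-1 s2 s1^-1 s2^-1 s3^-1 s2 s3^-1 s2^-1 s2^-1.
Braid B: s1^-1 s2 s1^-1 s2^-1 s3^-1 s2 s3^-1 s2^-1 s2^-1 s4^-1 s5^-1 on 6 strands reduces by inverse Markov moves (closure unchanged at each step):
  Destabilize: the word has the form β·s5^-1 where s5^-1 occurs only as the final letter (β ∈ B_5); drop it and the last strand → 5 strands.
  Destabilize: the word has the form β·s4^-1 where s4^-1 occurs only as the final letter (β ∈ B_4); drop it and the last strand → 4 strands.
Reduced to β = s1^-1 s2 s1^-1 s2^-1 s3^-1 s2 s3^-1 s2^-1 s2^-1 on 4 strands, 9 crossings.
Both give the same β = s1^-1 s2 s1^-1 s2^-1 s3^-1 s2 s3^-1 s2^-1 s2^-1 on 4 strands, so one state sum suffices:
Braid: s1^-1 s2 s1^-1 s2^-1 s3^-1 s2 s3^-1 s2^-1 s2^-1 on 4 strands, 9 crossings.
Writhe w = (#positive) - (#negative) = 2 - 7 = -5.
Computing the Kauffman bracket via state sum. There are 2^9 = 512 states.
Smooth each crossing (0=||, 1=⌣⌢); contribution A^(Σ sign_k(1-2s_k)) * d^(L-1).
Tabulate the states by total A-exponent and number of loops L (A-exp: L × count):
  A^9: L=5 ×1
  A^7: L=4 ×9
  A^5: L=3 ×30, L=5 ×6
  A^3: L=2 ×45, L=4 ×37, L=6 ×2
  A^1: L=1 ×27, L=3 ×78, L=5 ×21
  A^-1: L=2 ×67, L=4 ×53, L=6 ×6
  A^-3: L=1 ×12, L=3 ×53, L=5 ×18, L=7 ×1
  A^-5: L=2 ×14, L=4 ×19, L=6 ×3
  A^-7: L=3 ×6, L=5 ×3
  A^-9: L=4 ×1
Each group contributes A^e * Σ count * d^(L-1):
Powers of d = -A^2 - A^-2: d^2 = A^4 + 2 + A^-4; d^3 = -A^6 - 3*A^2 - 3*A^-2 - A^-6; d^4 = A^8 + 4*A^4 + 6 + 4*A^-4 + A^-8; d^5 = -A^10 - 5*A^6 - 10*A^2 - 10*A^-2 - 5*A^-6 - A^-10; d^6 = A^12 + 6*A^8 + 15*A^4 + 20 + 15*A^-4 + 6*A^-8 + A^-12.
  A^9 * (d^4) = A^17 + 4*A^13 + 6*A^9 + 4*A^5 + A
  A^7 * (9*d^3) = -9*A^13 - 27*A^9 - 27*A^5 - 9*A
  A^5 * (30*d^2 + 6*d^4) = 6*A^13 + 54*A^9 + 96*A^5 + 54*A + 6*A^-3
  A^3 * (45*d + 37*d^3 + 2*d^5) = -2*A^13 - 47*A^9 - 176*A^5 - 176*A - 47*A^-3 - 2*A^-7
  A^1 * (27 + 78*d^2 + 21*d^4) = 21*A^9 + 162*A^5 + 309*A + 162*A^-3 + 21*A^-7
  A^-1 * (67*d + 53*d^3 + 6*d^5) = -6*A^9 - 83*A^5 - 286*A - 286*A^-3 - 83*A^-7 - 6*A^-11
  A^-3 * (12 + 53*d^2 + 18*d^4 + d^6) = A^9 + 24*A^5 + 140*A + 246*A^-3 + 140*A^-7 + 24*A^-11 + A^-15
  A^-5 * (14*d + 19*d^3 + 3*d^5) = -3*A^5 - 34*A - 101*A^-3 - 101*A^-7 - 34*A^-11 - 3*A^-15
  A^-7 * (6*d^2 + 3*d^4) = 3*A + 18*A^-3 + 30*A^-7 + 18*A^-11 + 3*A^-15
  A^-9 * (d^3) = -A^-3 - 3*A^-7 - 3*A^-11 - A^-15
Summing the groups: <K> = A^17 - A^13 + 2*A^9 - 3*A^5 + 2*A - 3*A^-3 + 2*A^-7 - A^-11
Normalise by the writhe: (-A^3)^(-w) = (-A^3)^(5) = -A^15, so f(A) = -A^15 * <K> = -A^32 + A^28 - 2*A^24 + 3*A^20 - 2*A^16 + 3*A^12 - 2*A^8 + A^4.
Substitute A = t^(-1/4), i.e. A^e → t^(-e/4): V(t) = t^-1 - 2*t^-2 + 3*t^-3 - 2*t^-4 + 3*t^-5 - 2*t^-6 + t^-7 - t^-8

Answer: t^-1 - 2*t^-2 + 3*t^-3 - 2*t^-4 + 3*t^-5 - 2*t^-6 + t^-7 - t^-8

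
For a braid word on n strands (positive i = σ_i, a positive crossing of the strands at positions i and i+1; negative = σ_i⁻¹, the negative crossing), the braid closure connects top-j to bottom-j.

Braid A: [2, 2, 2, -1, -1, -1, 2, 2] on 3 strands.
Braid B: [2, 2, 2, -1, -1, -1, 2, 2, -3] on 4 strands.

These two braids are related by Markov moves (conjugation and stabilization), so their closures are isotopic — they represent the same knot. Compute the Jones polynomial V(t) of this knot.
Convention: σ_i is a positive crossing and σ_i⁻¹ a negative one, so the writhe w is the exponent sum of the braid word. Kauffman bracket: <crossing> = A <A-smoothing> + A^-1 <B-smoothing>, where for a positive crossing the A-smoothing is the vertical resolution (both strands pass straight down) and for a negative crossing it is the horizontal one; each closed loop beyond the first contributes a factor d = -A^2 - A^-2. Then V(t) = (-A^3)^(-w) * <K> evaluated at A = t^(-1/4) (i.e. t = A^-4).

-t^6 + t^5 - 2*t^4 + 3*t^3 - 2*t^2 + 3*t - 1 + t^-1 - t^-2

Derivation:
Markov-equivalent braids have isotopic closures, hence identical knot invariants. Strip the Markov moves from each word to reach a common short braid β, then compute V(t) once on β.
Braid A: s2 s2 s2 s1^-1 s1^-1 s1^-1 s2 s2 on 3 strands has no conjugating prefix/suffix or stabilization to strip; take β = s2 s2 s2 s1^-1 s1^-1 s1^-1 s2 s2.
Braid B: s2 s2 s2 s1^-1 s1^-1 s1^-1 s2 s2 s3^-1 on 4 strands reduces by inverse Markov moves (closure unchanged at each step):
  Destabilize: the word has the form β·s3^-1 where s3^-1 occurs only as the final letter (β ∈ B_3); drop it and the last strand → 3 strands.
Reduced to β = s2 s2 s2 s1^-1 s1^-1 s1^-1 s2 s2 on 3 strands, 8 crossings.
Both give the same β = s2 s2 s2 s1^-1 s1^-1 s1^-1 s2 s2 on 3 strands, so one state sum suffices:
Braid: s2 s2 s2 s1^-1 s1^-1 s1^-1 s2 s2 on 3 strands, 8 crossings.
Writhe w = (#positive) - (#negative) = 5 - 3 = 2.
Enumerate smoothing states for the bracket polynomial. There are 2^8 = 256 states.
Each crossing splits two ways (0=vertical, 1=horizontal). The state's weight is A^(#A-smoothings - #B-smoothings) * d^(loops - 1).
Tabulate the states by total A-exponent and number of loops L (A-exp: L × count):
  A^8: L=4 ×1
  A^6: L=3 ×8
  A^4: L=2 ×18, L=4 ×10
  A^2: L=1 ×15, L=3 ×31, L=5 ×10
  A^0: L=2 ×35, L=4 ×30, L=6 ×5
  A^-2: L=3 ×40, L=5 ×15, L=7 ×1
  A^-4: L=4 ×25, L=6 ×3
  A^-6: L=5 ×8
  A^-8: L=6 ×1
Each group contributes A^e * Σ count * d^(L-1):
Powers of d = -A^2 - A^-2: d^2 = A^4 + 2 + A^-4; d^3 = -A^6 - 3*A^2 - 3*A^-2 - A^-6; d^4 = A^8 + 4*A^4 + 6 + 4*A^-4 + A^-8; d^5 = -A^10 - 5*A^6 - 10*A^2 - 10*A^-2 - 5*A^-6 - A^-10; d^6 = A^12 + 6*A^8 + 15*A^4 + 20 + 15*A^-4 + 6*A^-8 + A^-12.
  A^8 * (d^3) = -A^14 - 3*A^10 - 3*A^6 - A^2
  A^6 * (8*d^2) = 8*A^10 + 16*A^6 + 8*A^2
  A^4 * (18*d + 10*d^3) = -10*A^10 - 48*A^6 - 48*A^2 - 10*A^-2
  A^2 * (15 + 31*d^2 + 10*d^4) = 10*A^10 + 71*A^6 + 137*A^2 + 71*A^-2 + 10*A^-6
  A^0 * (35*d + 30*d^3 + 5*d^5) = -5*A^10 - 55*A^6 - 175*A^2 - 175*A^-2 - 55*A^-6 - 5*A^-10
  A^-2 * (40*d^2 + 15*d^4 + d^6) = A^10 + 21*A^6 + 115*A^2 + 190*A^-2 + 115*A^-6 + 21*A^-10 + A^-14
  A^-4 * (25*d^3 + 3*d^5) = -3*A^6 - 40*A^2 - 105*A^-2 - 105*A^-6 - 40*A^-10 - 3*A^-14
  A^-6 * (8*d^4) = 8*A^2 + 32*A^-2 + 48*A^-6 + 32*A^-10 + 8*A^-14
  A^-8 * (d^5) = -A^2 - 5*A^-2 - 10*A^-6 - 10*A^-10 - 5*A^-14 - A^-18
Summing the groups: <K> = -A^14 + A^10 - A^6 + 3*A^2 - 2*A^-2 + 3*A^-6 - 2*A^-10 + A^-14 - A^-18
Normalise by the writhe: (-A^3)^(-w) = (-A^3)^(-2) = A^-6, so f(A) = A^-6 * <K> = -A^8 + A^4 - 1 + 3*A^-4 - 2*A^-8 + 3*A^-12 - 2*A^-16 + A^-20 - A^-24.
Substitute A = t^(-1/4), i.e. A^e → t^(-e/4): V(t) = -t^6 + t^5 - 2*t^4 + 3*t^3 - 2*t^2 + 3*t - 1 + t^-1 - t^-2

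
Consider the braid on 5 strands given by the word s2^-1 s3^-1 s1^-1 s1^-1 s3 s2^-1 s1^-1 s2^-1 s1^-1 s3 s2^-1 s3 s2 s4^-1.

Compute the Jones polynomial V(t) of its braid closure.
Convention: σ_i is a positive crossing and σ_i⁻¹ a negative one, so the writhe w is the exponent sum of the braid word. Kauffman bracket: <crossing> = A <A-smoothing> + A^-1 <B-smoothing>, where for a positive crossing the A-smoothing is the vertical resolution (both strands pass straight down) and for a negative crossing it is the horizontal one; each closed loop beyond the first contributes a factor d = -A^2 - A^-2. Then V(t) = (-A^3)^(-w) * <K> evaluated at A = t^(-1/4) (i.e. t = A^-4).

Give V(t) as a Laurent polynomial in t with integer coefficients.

1 - t^-1 + 2*t^-2 - 2*t^-3 + 2*t^-4 - 2*t^-5 + 2*t^-6 - t^-7

Derivation:
The presented braid s2^-1 s3^-1 s1^-1 s1^-1 s3 s2^-1 s1^-1 s2^-1 s1^-1 s3 s2^-1 s3 s2 s4^-1 on 5 strands reduces by inverse Markov moves (closure unchanged at each step):
  Destabilize: the word has the form β·s4^-1 where s4^-1 occurs only as the final letter (β ∈ B_4); drop it and the last strand → 4 strands.
  Deconjugate: the word is γ·β·γ⁻¹ with γ = s2^-1 s3^-1 (prefix) and γ⁻¹ = s3 s2 (suffix); strip both.
Reduced to β = s1^-1 s1^-1 s3 s2^-1 s1^-1 s2^-1 s1^-1 s3 s2^-1 on 4 strands, 9 crossings.
Compute on β:
Braid: s1^-1 s1^-1 s3 s2^-1 s1^-1 s2^-1 s1^-1 s3 s2^-1 on 4 strands, 9 crossings.
Writhe w = (#positive) - (#negative) = 2 - 7 = -5.
Computing the Kauffman bracket via state sum. There are 2^9 = 512 states.
For each crossing: s=0 is the vertical smoothing, s=1 horizontal. Crossing k contributes A^(sign_k * (1 - 2*s_k)); loop factor d = -A^2 - A^-2.
Tabulate the states by total A-exponent and number of loops L (A-exp: L × count):
  A^9: L=3 ×1
  A^7: L=2 ×4, L=4 ×5
  A^5: L=1 ×4, L=3 ×26, L=5 ×6
  A^3: L=2 ×43, L=4 ×40, L=6 ×1
  A^1: L=1 ×23, L=3 ×92, L=5 ×11
  A^-1: L=2 ×91, L=4 ×34, L=6 ×1
  A^-3: L=1 ×32, L=3 ×48, L=5 ×4
  A^-5: L=2 ×28, L=4 ×8
  A^-7: L=3 ×9
  A^-9: L=4 ×1
Each group contributes A^e * Σ count * d^(L-1):
Powers of d = -A^2 - A^-2: d^2 = A^4 + 2 + A^-4; d^3 = -A^6 - 3*A^2 - 3*A^-2 - A^-6; d^4 = A^8 + 4*A^4 + 6 + 4*A^-4 + A^-8; d^5 = -A^10 - 5*A^6 - 10*A^2 - 10*A^-2 - 5*A^-6 - A^-10.
  A^9 * (d^2) = A^13 + 2*A^9 + A^5
  A^7 * (4*d + 5*d^3) = -5*A^13 - 19*A^9 - 19*A^5 - 5*A
  A^5 * (4 + 26*d^2 + 6*d^4) = 6*A^13 + 50*A^9 + 92*A^5 + 50*A + 6*A^-3
  A^3 * (43*d + 40*d^3 + d^5) = -A^13 - 45*A^9 - 173*A^5 - 173*A - 45*A^-3 - A^-7
  A^1 * (23 + 92*d^2 + 11*d^4) = 11*A^9 + 136*A^5 + 273*A + 136*A^-3 + 11*A^-7
  A^-1 * (91*d + 34*d^3 + d^5) = -A^9 - 39*A^5 - 203*A - 203*A^-3 - 39*A^-7 - A^-11
  A^-3 * (32 + 48*d^2 + 4*d^4) = 4*A^5 + 64*A + 152*A^-3 + 64*A^-7 + 4*A^-11
  A^-5 * (28*d + 8*d^3) = -8*A - 52*A^-3 - 52*A^-7 - 8*A^-11
  A^-7 * (9*d^2) = 9*A^-3 + 18*A^-7 + 9*A^-11
  A^-9 * (d^3) = -A^-3 - 3*A^-7 - 3*A^-11 - A^-15
Summing the groups: <K> = A^13 - 2*A^9 + 2*A^5 - 2*A + 2*A^-3 - 2*A^-7 + A^-11 - A^-15
Normalise by the writhe: (-A^3)^(-w) = (-A^3)^(5) = -A^15, so f(A) = -A^15 * <K> = -A^28 + 2*A^24 - 2*A^20 + 2*A^16 - 2*A^12 + 2*A^8 - A^4 + 1.
Substitute A = t^(-1/4), i.e. A^e → t^(-e/4): V(t) = 1 - t^-1 + 2*t^-2 - 2*t^-3 + 2*t^-4 - 2*t^-5 + 2*t^-6 - t^-7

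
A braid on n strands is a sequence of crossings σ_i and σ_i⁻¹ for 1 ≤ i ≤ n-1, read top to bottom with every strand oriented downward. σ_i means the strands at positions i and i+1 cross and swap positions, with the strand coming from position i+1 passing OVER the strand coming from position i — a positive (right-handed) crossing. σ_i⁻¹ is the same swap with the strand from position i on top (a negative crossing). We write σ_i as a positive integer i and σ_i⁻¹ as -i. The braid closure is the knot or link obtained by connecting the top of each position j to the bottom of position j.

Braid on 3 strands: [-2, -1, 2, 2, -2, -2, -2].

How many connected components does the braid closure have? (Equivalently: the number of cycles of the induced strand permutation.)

2

Derivation:
Track the strand permutation on 3 strands, starting from identity.
  step 1: s2^-1 swaps positions 2,3 -> [1 3 2]
  step 2: s1^-1 swaps positions 1,2 -> [3 1 2]
  step 3: s2 swaps positions 2,3 -> [3 2 1]
  step 4: s2 swaps positions 2,3 -> [3 1 2]
  step 5: s2^-1 swaps positions 2,3 -> [3 2 1]
  step 6: s2^-1 swaps positions 2,3 -> [3 1 2]
  step 7: s2^-1 swaps positions 2,3 -> [3 2 1]
Final permutation (position -> original strand): [3 2 1]
Closure components = cycle count of this permutation = 2.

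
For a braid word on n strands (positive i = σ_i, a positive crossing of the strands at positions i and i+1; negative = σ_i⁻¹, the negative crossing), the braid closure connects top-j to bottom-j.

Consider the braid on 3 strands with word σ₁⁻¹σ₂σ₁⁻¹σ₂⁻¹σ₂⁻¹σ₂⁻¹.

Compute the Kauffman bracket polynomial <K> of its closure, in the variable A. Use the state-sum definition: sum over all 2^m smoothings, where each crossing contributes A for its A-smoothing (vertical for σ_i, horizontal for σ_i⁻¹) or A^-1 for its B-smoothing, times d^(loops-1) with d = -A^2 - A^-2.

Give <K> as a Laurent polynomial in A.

-A^12 + A^8 - A^4 + 2 - A^-4 + A^-8

Derivation:
Braid: s1^-1 s2 s1^-1 s2^-1 s2^-1 s2^-1 on 3 strands, 6 crossings.
Writhe w = (#positive) - (#negative) = 1 - 5 = -4.
State-sum expansion of <K>. There are 2^6 = 64 states.
For each crossing: s=0 is the vertical smoothing, s=1 horizontal. Crossing k contributes A^(sign_k * (1 - 2*s_k)); loop factor d = -A^2 - A^-2.
Tabulate the states by total A-exponent and number of loops L (A-exp: L × count):
  A^6: L=4 ×1
  A^4: L=3 ×6
  A^2: L=2 ×12, L=4 ×3
  A^0: L=1 ×9, L=3 ×10, L=5 ×1
  A^-2: L=2 ×12, L=4 ×3
  A^-4: L=1 ×2, L=3 ×4
  A^-6: L=2 ×1
Each group contributes A^e * Σ count * d^(L-1):
Powers of d = -A^2 - A^-2: d^2 = A^4 + 2 + A^-4; d^3 = -A^6 - 3*A^2 - 3*A^-2 - A^-6; d^4 = A^8 + 4*A^4 + 6 + 4*A^-4 + A^-8.
  A^6 * (d^3) = -A^12 - 3*A^8 - 3*A^4 - 1
  A^4 * (6*d^2) = 6*A^8 + 12*A^4 + 6
  A^2 * (12*d + 3*d^3) = -3*A^8 - 21*A^4 - 21 - 3*A^-4
  A^0 * (9 + 10*d^2 + d^4) = A^8 + 14*A^4 + 35 + 14*A^-4 + A^-8
  A^-2 * (12*d + 3*d^3) = -3*A^4 - 21 - 21*A^-4 - 3*A^-8
  A^-4 * (2 + 4*d^2) = 4 + 10*A^-4 + 4*A^-8
  A^-6 * (d) = -A^-4 - A^-8
Summing the groups: <K> = -A^12 + A^8 - A^4 + 2 - A^-4 + A^-8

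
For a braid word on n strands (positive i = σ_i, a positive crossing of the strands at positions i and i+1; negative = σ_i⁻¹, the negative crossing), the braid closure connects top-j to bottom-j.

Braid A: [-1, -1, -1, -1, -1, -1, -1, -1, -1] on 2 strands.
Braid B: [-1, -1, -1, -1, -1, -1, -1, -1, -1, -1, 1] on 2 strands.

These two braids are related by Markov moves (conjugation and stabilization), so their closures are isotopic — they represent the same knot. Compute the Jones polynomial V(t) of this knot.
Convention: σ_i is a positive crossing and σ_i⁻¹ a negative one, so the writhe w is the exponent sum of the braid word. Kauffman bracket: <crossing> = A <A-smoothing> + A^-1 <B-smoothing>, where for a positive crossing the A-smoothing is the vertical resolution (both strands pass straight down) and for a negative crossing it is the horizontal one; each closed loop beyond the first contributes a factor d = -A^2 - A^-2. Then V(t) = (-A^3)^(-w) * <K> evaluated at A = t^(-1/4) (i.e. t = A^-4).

Markov-equivalent braids have isotopic closures, hence identical knot invariants. Strip the Markov moves from each word to reach a common short braid β, then compute V(t) once on β.
Braid A: s1^-1 s1^-1 s1^-1 s1^-1 s1^-1 s1^-1 s1^-1 s1^-1 s1^-1 on 2 strands has no conjugating prefix/suffix or stabilization to strip; take β = s1^-1 s1^-1 s1^-1 s1^-1 s1^-1 s1^-1 s1^-1 s1^-1 s1^-1.
Braid B: s1^-1 s1^-1 s1^-1 s1^-1 s1^-1 s1^-1 s1^-1 s1^-1 s1^-1 s1^-1 s1 on 2 strands reduces by inverse Markov moves (closure unchanged at each step):
  Deconjugate: the word is γ·β·γ⁻¹ with γ = s1^-1 (prefix) and γ⁻¹ = s1 (suffix); strip both.
Reduced to β = s1^-1 s1^-1 s1^-1 s1^-1 s1^-1 s1^-1 s1^-1 s1^-1 s1^-1 on 2 strands, 9 crossings.
Both give the same β = s1^-1 s1^-1 s1^-1 s1^-1 s1^-1 s1^-1 s1^-1 s1^-1 s1^-1 on 2 strands, so one state sum suffices:
Braid: s1^-1 s1^-1 s1^-1 s1^-1 s1^-1 s1^-1 s1^-1 s1^-1 s1^-1 on 2 strands, 9 crossings.
Writhe w = (#positive) - (#negative) = 0 - 9 = -9.
State-sum expansion of <K>. There are 2^9 = 512 states.
Smooth each crossing (0=||, 1=⌣⌢); contribution A^(Σ sign_k(1-2s_k)) * d^(L-1).
Tabulate the states by total A-exponent and number of loops L (A-exp: L × count):
  A^9: L=9 ×1
  A^7: L=8 ×9
  A^5: L=7 ×36
  A^3: L=6 ×84
  A^1: L=5 ×126
  A^-1: L=4 ×126
  A^-3: L=3 ×84
  A^-5: L=2 ×36
  A^-7: L=1 ×9
  A^-9: L=2 ×1
Each group contributes A^e * Σ count * d^(L-1):
Powers of d = -A^2 - A^-2: d^2 = A^4 + 2 + A^-4; d^3 = -A^6 - 3*A^2 - 3*A^-2 - A^-6; d^4 = A^8 + 4*A^4 + 6 + 4*A^-4 + A^-8; d^5 = -A^10 - 5*A^6 - 10*A^2 - 10*A^-2 - 5*A^-6 - A^-10; d^6 = A^12 + 6*A^8 + 15*A^4 + 20 + 15*A^-4 + 6*A^-8 + A^-12; d^7 = -A^14 - 7*A^10 - 21*A^6 - 35*A^2 - 35*A^-2 - 21*A^-6 - 7*A^-10 - A^-14; d^8 = A^16 + 8*A^12 + 28*A^8 + 56*A^4 + 70 + 56*A^-4 + 28*A^-8 + 8*A^-12 + A^-16.
  A^9 * (d^8) = A^25 + 8*A^21 + 28*A^17 + 56*A^13 + 70*A^9 + 56*A^5 + 28*A + 8*A^-3 + A^-7
  A^7 * (9*d^7) = -9*A^21 - 63*A^17 - 189*A^13 - 315*A^9 - 315*A^5 - 189*A - 63*A^-3 - 9*A^-7
  A^5 * (36*d^6) = 36*A^17 + 216*A^13 + 540*A^9 + 720*A^5 + 540*A + 216*A^-3 + 36*A^-7
  A^3 * (84*d^5) = -84*A^13 - 420*A^9 - 840*A^5 - 840*A - 420*A^-3 - 84*A^-7
  A^1 * (126*d^4) = 126*A^9 + 504*A^5 + 756*A + 504*A^-3 + 126*A^-7
  A^-1 * (126*d^3) = -126*A^5 - 378*A - 378*A^-3 - 126*A^-7
  A^-3 * (84*d^2) = 84*A + 168*A^-3 + 84*A^-7
  A^-5 * (36*d) = -36*A^-3 - 36*A^-7
  A^-7 * (9) = 9*A^-7
  A^-9 * (d) = -A^-7 - A^-11
Summing the groups: <K> = A^25 - A^21 + A^17 - A^13 + A^9 - A^5 + A - A^-3 - A^-11
Normalise by the writhe: (-A^3)^(-w) = (-A^3)^(9) = -A^27, so f(A) = -A^27 * <K> = -A^52 + A^48 - A^44 + A^40 - A^36 + A^32 - A^28 + A^24 + A^16.
Substitute A = t^(-1/4), i.e. A^e → t^(-e/4): V(t) = t^-4 + t^-6 - t^-7 + t^-8 - t^-9 + t^-10 - t^-11 + t^-12 - t^-13

Answer: t^-4 + t^-6 - t^-7 + t^-8 - t^-9 + t^-10 - t^-11 + t^-12 - t^-13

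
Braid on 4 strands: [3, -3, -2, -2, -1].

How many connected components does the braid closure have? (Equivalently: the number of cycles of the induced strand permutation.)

Track the strand permutation on 4 strands, starting from identity.
  step 1: s3 swaps positions 3,4 -> [1 2 4 3]
  step 2: s3^-1 swaps positions 3,4 -> [1 2 3 4]
  step 3: s2^-1 swaps positions 2,3 -> [1 3 2 4]
  step 4: s2^-1 swaps positions 2,3 -> [1 2 3 4]
  step 5: s1^-1 swaps positions 1,2 -> [2 1 3 4]
Final permutation (position -> original strand): [2 1 3 4]
Closure components = cycle count of this permutation = 3.

Answer: 3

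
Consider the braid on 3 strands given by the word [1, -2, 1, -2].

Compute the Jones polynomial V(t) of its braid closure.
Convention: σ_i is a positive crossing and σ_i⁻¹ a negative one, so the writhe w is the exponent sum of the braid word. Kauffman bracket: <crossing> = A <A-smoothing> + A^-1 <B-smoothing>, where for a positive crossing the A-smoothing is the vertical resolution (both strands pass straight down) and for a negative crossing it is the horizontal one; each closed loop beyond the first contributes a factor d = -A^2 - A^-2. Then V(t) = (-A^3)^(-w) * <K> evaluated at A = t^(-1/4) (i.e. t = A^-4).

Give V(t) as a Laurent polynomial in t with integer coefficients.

Braid: s1 s2^-1 s1 s2^-1 on 3 strands, 4 crossings.
Writhe w = (#positive) - (#negative) = 2 - 2 = 0.
Computing the Kauffman bracket via state sum. There are 2^4 = 16 states.
Smooth each crossing (0=||, 1=⌣⌢); contribution A^(Σ sign_k(1-2s_k)) * d^(L-1).
  state 0000: A-exp=+0, loops=3, term = A^0 * d^2
  state 0001: A-exp=+2, loops=2, term = A^2 * d^1
  state 0010: A-exp=-2, loops=2, term = A^-2 * d^1
  state 0011: A-exp=+0, loops=1, term = A^0 * d^0
  state 0100: A-exp=+2, loops=2, term = A^2 * d^1
  state 0101: A-exp=+4, loops=3, term = A^4 * d^2
  state 0110: A-exp=+0, loops=1, term = A^0 * d^0
  state 0111: A-exp=+2, loops=2, term = A^2 * d^1
  state 1000: A-exp=-2, loops=2, term = A^-2 * d^1
  state 1001: A-exp=+0, loops=1, term = A^0 * d^0
  state 1010: A-exp=-4, loops=3, term = A^-4 * d^2
  state 1011: A-exp=-2, loops=2, term = A^-2 * d^1
  state 1100: A-exp=+0, loops=1, term = A^0 * d^0
  state 1101: A-exp=+2, loops=2, term = A^2 * d^1
  state 1110: A-exp=-2, loops=2, term = A^-2 * d^1
  state 1111: A-exp=+0, loops=1, term = A^0 * d^0
Collect the terms by A-exponent (count of states per loop number):
Powers of d = -A^2 - A^-2: d^2 = A^4 + 2 + A^-4.
  A^4 * (d^2) = A^8 + 2*A^4 + 1
  A^2 * (4*d) = -4*A^4 - 4
  A^0 * (5 + d^2) = A^4 + 7 + A^-4
  A^-2 * (4*d) = -4 - 4*A^-4
  A^-4 * (d^2) = 1 + 2*A^-4 + A^-8
Summing the groups: <K> = A^8 - A^4 + 1 - A^-4 + A^-8
Normalise by the writhe: (-A^3)^(-w) = (-A^3)^(0) = 1, so f(A) = 1 * <K> = A^8 - A^4 + 1 - A^-4 + A^-8.
Substitute A = t^(-1/4), i.e. A^e → t^(-e/4): V(t) = t^2 - t + 1 - t^-1 + t^-2

Answer: t^2 - t + 1 - t^-1 + t^-2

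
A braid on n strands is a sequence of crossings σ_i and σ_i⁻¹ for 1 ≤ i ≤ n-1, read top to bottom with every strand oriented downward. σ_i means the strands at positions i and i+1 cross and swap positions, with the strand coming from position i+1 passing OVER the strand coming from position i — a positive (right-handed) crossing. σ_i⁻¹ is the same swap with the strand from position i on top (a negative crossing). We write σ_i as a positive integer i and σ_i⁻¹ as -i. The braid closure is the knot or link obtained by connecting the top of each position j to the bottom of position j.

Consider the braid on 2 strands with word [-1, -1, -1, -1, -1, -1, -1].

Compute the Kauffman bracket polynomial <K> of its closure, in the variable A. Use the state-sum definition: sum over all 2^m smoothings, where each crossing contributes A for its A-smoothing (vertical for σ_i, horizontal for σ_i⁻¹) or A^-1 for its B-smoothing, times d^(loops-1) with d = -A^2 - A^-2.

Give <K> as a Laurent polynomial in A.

A^19 - A^15 + A^11 - A^7 + A^3 - A^-1 - A^-9

Derivation:
Braid: s1^-1 s1^-1 s1^-1 s1^-1 s1^-1 s1^-1 s1^-1 on 2 strands, 7 crossings.
Writhe w = (#positive) - (#negative) = 0 - 7 = -7.
Enumerate smoothing states for the bracket polynomial. There are 2^7 = 128 states.
Each crossing splits two ways (0=vertical, 1=horizontal). The state's weight is A^(#A-smoothings - #B-smoothings) * d^(loops - 1).
Tabulate the states by total A-exponent and number of loops L (A-exp: L × count):
  A^7: L=7 ×1
  A^5: L=6 ×7
  A^3: L=5 ×21
  A^1: L=4 ×35
  A^-1: L=3 ×35
  A^-3: L=2 ×21
  A^-5: L=1 ×7
  A^-7: L=2 ×1
Each group contributes A^e * Σ count * d^(L-1):
Powers of d = -A^2 - A^-2: d^2 = A^4 + 2 + A^-4; d^3 = -A^6 - 3*A^2 - 3*A^-2 - A^-6; d^4 = A^8 + 4*A^4 + 6 + 4*A^-4 + A^-8; d^5 = -A^10 - 5*A^6 - 10*A^2 - 10*A^-2 - 5*A^-6 - A^-10; d^6 = A^12 + 6*A^8 + 15*A^4 + 20 + 15*A^-4 + 6*A^-8 + A^-12.
  A^7 * (d^6) = A^19 + 6*A^15 + 15*A^11 + 20*A^7 + 15*A^3 + 6*A^-1 + A^-5
  A^5 * (7*d^5) = -7*A^15 - 35*A^11 - 70*A^7 - 70*A^3 - 35*A^-1 - 7*A^-5
  A^3 * (21*d^4) = 21*A^11 + 84*A^7 + 126*A^3 + 84*A^-1 + 21*A^-5
  A^1 * (35*d^3) = -35*A^7 - 105*A^3 - 105*A^-1 - 35*A^-5
  A^-1 * (35*d^2) = 35*A^3 + 70*A^-1 + 35*A^-5
  A^-3 * (21*d) = -21*A^-1 - 21*A^-5
  A^-5 * (7) = 7*A^-5
  A^-7 * (d) = -A^-5 - A^-9
Summing the groups: <K> = A^19 - A^15 + A^11 - A^7 + A^3 - A^-1 - A^-9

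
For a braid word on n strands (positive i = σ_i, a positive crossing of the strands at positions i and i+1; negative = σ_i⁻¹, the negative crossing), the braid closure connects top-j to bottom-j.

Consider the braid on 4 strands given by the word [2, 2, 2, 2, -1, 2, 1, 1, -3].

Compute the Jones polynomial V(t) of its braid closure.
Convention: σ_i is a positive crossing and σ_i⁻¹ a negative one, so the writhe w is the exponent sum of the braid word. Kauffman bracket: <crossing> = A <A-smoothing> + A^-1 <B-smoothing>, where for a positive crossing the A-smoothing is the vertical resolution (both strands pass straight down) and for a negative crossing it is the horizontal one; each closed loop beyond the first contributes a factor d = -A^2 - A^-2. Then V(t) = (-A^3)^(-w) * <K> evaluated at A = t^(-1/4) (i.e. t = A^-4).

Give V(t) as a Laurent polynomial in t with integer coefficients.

The presented braid s2 s2 s2 s2 s1^-1 s2 s1 s1 s3^-1 on 4 strands reduces by inverse Markov moves (closure unchanged at each step):
  Destabilize: the word has the form β·s3^-1 where s3^-1 occurs only as the final letter (β ∈ B_3); drop it and the last strand → 3 strands.
Reduced to β = s2 s2 s2 s2 s1^-1 s2 s1 s1 on 3 strands, 8 crossings.
Compute on β:
Braid: s2 s2 s2 s2 s1^-1 s2 s1 s1 on 3 strands, 8 crossings.
Writhe w = (#positive) - (#negative) = 7 - 1 = 6.
State-sum expansion of <K>. There are 2^8 = 256 states.
For each crossing: s=0 is the vertical smoothing, s=1 horizontal. Crossing k contributes A^(sign_k * (1 - 2*s_k)); loop factor d = -A^2 - A^-2.
Tabulate the states by total A-exponent and number of loops L (A-exp: L × count):
  A^8: L=2 ×1
  A^6: L=1 ×5, L=3 ×3
  A^4: L=2 ×27, L=4 ×1
  A^2: L=1 ×18, L=3 ×38
  A^0: L=2 ×41, L=4 ×29
  A^-2: L=3 ×44, L=5 ×12
  A^-4: L=4 ×26, L=6 ×2
  A^-6: L=5 ×8
  A^-8: L=6 ×1
Each group contributes A^e * Σ count * d^(L-1):
Powers of d = -A^2 - A^-2: d^2 = A^4 + 2 + A^-4; d^3 = -A^6 - 3*A^2 - 3*A^-2 - A^-6; d^4 = A^8 + 4*A^4 + 6 + 4*A^-4 + A^-8; d^5 = -A^10 - 5*A^6 - 10*A^2 - 10*A^-2 - 5*A^-6 - A^-10.
  A^8 * (d) = -A^10 - A^6
  A^6 * (5 + 3*d^2) = 3*A^10 + 11*A^6 + 3*A^2
  A^4 * (27*d + d^3) = -A^10 - 30*A^6 - 30*A^2 - A^-2
  A^2 * (18 + 38*d^2) = 38*A^6 + 94*A^2 + 38*A^-2
  A^0 * (41*d + 29*d^3) = -29*A^6 - 128*A^2 - 128*A^-2 - 29*A^-6
  A^-2 * (44*d^2 + 12*d^4) = 12*A^6 + 92*A^2 + 160*A^-2 + 92*A^-6 + 12*A^-10
  A^-4 * (26*d^3 + 2*d^5) = -2*A^6 - 36*A^2 - 98*A^-2 - 98*A^-6 - 36*A^-10 - 2*A^-14
  A^-6 * (8*d^4) = 8*A^2 + 32*A^-2 + 48*A^-6 + 32*A^-10 + 8*A^-14
  A^-8 * (d^5) = -A^2 - 5*A^-2 - 10*A^-6 - 10*A^-10 - 5*A^-14 - A^-18
Summing the groups: <K> = A^10 - A^6 + 2*A^2 - 2*A^-2 + 3*A^-6 - 2*A^-10 + A^-14 - A^-18
Normalise by the writhe: (-A^3)^(-w) = (-A^3)^(-6) = A^-18, so f(A) = A^-18 * <K> = A^-8 - A^-12 + 2*A^-16 - 2*A^-20 + 3*A^-24 - 2*A^-28 + A^-32 - A^-36.
Substitute A = t^(-1/4), i.e. A^e → t^(-e/4): V(t) = -t^9 + t^8 - 2*t^7 + 3*t^6 - 2*t^5 + 2*t^4 - t^3 + t^2

Answer: -t^9 + t^8 - 2*t^7 + 3*t^6 - 2*t^5 + 2*t^4 - t^3 + t^2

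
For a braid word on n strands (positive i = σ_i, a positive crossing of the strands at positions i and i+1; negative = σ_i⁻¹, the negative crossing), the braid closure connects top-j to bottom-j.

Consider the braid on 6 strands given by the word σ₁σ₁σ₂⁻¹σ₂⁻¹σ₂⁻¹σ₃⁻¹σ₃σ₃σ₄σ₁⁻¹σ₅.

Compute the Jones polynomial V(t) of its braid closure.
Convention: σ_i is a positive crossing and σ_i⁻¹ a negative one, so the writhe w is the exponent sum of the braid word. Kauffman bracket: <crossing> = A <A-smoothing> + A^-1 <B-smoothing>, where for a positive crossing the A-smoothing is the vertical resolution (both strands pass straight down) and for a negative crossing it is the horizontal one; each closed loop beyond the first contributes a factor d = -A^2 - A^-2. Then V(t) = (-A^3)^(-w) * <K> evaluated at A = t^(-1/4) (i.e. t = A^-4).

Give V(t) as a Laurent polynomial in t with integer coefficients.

t^-1 + t^-3 - t^-4

Derivation:
The presented braid s1 s1 s2^-1 s2^-1 s2^-1 s3^-1 s3 s3 s4 s1^-1 s5 on 6 strands reduces by inverse Markov moves (closure unchanged at each step):
  Destabilize: the word has the form β·s5 where s5 occurs only as the final letter (β ∈ B_5); drop it and the last strand → 5 strands.
  Deconjugate: the word is γ·β·γ⁻¹ with γ = s1 (prefix) and γ⁻¹ = s1^-1 (suffix); strip both.
  Destabilize: the word has the form β·s4 where s4 occurs only as the final letter (β ∈ B_4); drop it and the last strand → 4 strands.
Reduced to β = s1 s2^-1 s2^-1 s2^-1 s3^-1 s3 s3 on 4 strands, 7 crossings.
Compute on β:
First cancel adjacent σ_i σ_i⁻¹ pairs (Reidemeister II — same braid, same closure): s1 s2^-1 s2^-1 s2^-1 s3^-1 s3 s3 → s1 s2^-1 s2^-1 s2^-1 s3.
Braid: s1 s2^-1 s2^-1 s2^-1 s3 on 4 strands, 5 crossings.
Writhe w = (#positive) - (#negative) = 2 - 3 = -1.
Computing the Kauffman bracket via state sum. There are 2^5 = 32 states.
For each crossing: s=0 is the vertical smoothing, s=1 horizontal. Crossing k contributes A^(sign_k * (1 - 2*s_k)); loop factor d = -A^2 - A^-2.
  state 00000: A-exp=-1, loops=4, term = A^-1 * d^3
  state 00001: A-exp=-3, loops=3, term = A^-3 * d^2
  state 00010: A-exp=+1, loops=3, term = A^1 * d^2
  state 00011: A-exp=-1, loops=2, term = A^-1 * d^1
  state 00100: A-exp=+1, loops=3, term = A^1 * d^2
  state 00101: A-exp=-1, loops=2, term = A^-1 * d^1
  state 00110: A-exp=+3, loops=4, term = A^3 * d^3
  state 00111: A-exp=+1, loops=3, term = A^1 * d^2
  state 01000: A-exp=+1, loops=3, term = A^1 * d^2
  state 01001: A-exp=-1, loops=2, term = A^-1 * d^1
  state 01010: A-exp=+3, loops=4, term = A^3 * d^3
  state 01011: A-exp=+1, loops=3, term = A^1 * d^2
  state 01100: A-exp=+3, loops=4, term = A^3 * d^3
  state 01101: A-exp=+1, loops=3, term = A^1 * d^2
  state 01110: A-exp=+5, loops=5, term = A^5 * d^4
  state 01111: A-exp=+3, loops=4, term = A^3 * d^3
  state 10000: A-exp=-3, loops=3, term = A^-3 * d^2
  state 10001: A-exp=-5, loops=2, term = A^-5 * d^1
  state 10010: A-exp=-1, loops=2, term = A^-1 * d^1
  state 10011: A-exp=-3, loops=1, term = A^-3 * d^0
  state 10100: A-exp=-1, loops=2, term = A^-1 * d^1
  state 10101: A-exp=-3, loops=1, term = A^-3 * d^0
  state 10110: A-exp=+1, loops=3, term = A^1 * d^2
  state 10111: A-exp=-1, loops=2, term = A^-1 * d^1
  state 11000: A-exp=-1, loops=2, term = A^-1 * d^1
  state 11001: A-exp=-3, loops=1, term = A^-3 * d^0
  state 11010: A-exp=+1, loops=3, term = A^1 * d^2
  state 11011: A-exp=-1, loops=2, term = A^-1 * d^1
  state 11100: A-exp=+1, loops=3, term = A^1 * d^2
  state 11101: A-exp=-1, loops=2, term = A^-1 * d^1
  state 11110: A-exp=+3, loops=4, term = A^3 * d^3
  state 11111: A-exp=+1, loops=3, term = A^1 * d^2
Collect the terms by A-exponent (count of states per loop number):
Powers of d = -A^2 - A^-2: d^2 = A^4 + 2 + A^-4; d^3 = -A^6 - 3*A^2 - 3*A^-2 - A^-6; d^4 = A^8 + 4*A^4 + 6 + 4*A^-4 + A^-8.
  A^5 * (d^4) = A^13 + 4*A^9 + 6*A^5 + 4*A + A^-3
  A^3 * (5*d^3) = -5*A^9 - 15*A^5 - 15*A - 5*A^-3
  A^1 * (10*d^2) = 10*A^5 + 20*A + 10*A^-3
  A^-1 * (9*d + d^3) = -A^5 - 12*A - 12*A^-3 - A^-7
  A^-3 * (3 + 2*d^2) = 2*A + 7*A^-3 + 2*A^-7
  A^-5 * (d) = -A^-3 - A^-7
Summing the groups: <K> = A^13 - A^9 - A
Normalise by the writhe: (-A^3)^(-w) = (-A^3)^(1) = -A^3, so f(A) = -A^3 * <K> = -A^16 + A^12 + A^4.
Substitute A = t^(-1/4), i.e. A^e → t^(-e/4): V(t) = t^-1 + t^-3 - t^-4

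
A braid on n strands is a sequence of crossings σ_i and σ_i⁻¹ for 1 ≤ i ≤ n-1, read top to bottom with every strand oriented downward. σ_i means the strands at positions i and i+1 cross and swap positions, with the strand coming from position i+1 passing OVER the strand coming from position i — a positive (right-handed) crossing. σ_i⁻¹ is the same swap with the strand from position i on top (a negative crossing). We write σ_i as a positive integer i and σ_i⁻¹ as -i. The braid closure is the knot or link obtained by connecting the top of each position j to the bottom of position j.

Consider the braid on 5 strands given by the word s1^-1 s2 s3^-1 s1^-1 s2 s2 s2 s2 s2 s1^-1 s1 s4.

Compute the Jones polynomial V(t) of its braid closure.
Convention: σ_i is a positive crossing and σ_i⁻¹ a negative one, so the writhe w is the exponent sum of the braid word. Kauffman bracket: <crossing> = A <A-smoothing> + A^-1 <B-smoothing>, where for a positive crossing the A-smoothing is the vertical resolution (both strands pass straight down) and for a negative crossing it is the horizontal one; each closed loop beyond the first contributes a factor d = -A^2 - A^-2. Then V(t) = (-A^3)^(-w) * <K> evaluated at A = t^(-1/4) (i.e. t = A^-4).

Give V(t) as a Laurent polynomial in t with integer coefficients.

t^8 - 2*t^7 + 2*t^6 - 3*t^5 + 3*t^4 - 2*t^3 + 2*t^2 - t + 1

Derivation:
The presented braid s1^-1 s2 s3^-1 s1^-1 s2 s2 s2 s2 s2 s1^-1 s1 s4 on 5 strands reduces by inverse Markov moves (closure unchanged at each step):
  Destabilize: the word has the form β·s4 where s4 occurs only as the final letter (β ∈ B_4); drop it and the last strand → 4 strands.
  Deconjugate: the word is γ·β·γ⁻¹ with γ = s1^-1 (prefix) and γ⁻¹ = s1 (suffix); strip both.
Reduced to β = s2 s3^-1 s1^-1 s2 s2 s2 s2 s2 s1^-1 on 4 strands, 9 crossings.
Compute on β:
Braid: s2 s3^-1 s1^-1 s2 s2 s2 s2 s2 s1^-1 on 4 strands, 9 crossings.
Writhe w = (#positive) - (#negative) = 6 - 3 = 3.
Computing the Kauffman bracket via state sum. There are 2^9 = 512 states.
Each crossing splits two ways (0=vertical, 1=horizontal). The state's weight is A^(#A-smoothings - #B-smoothings) * d^(loops - 1).
Tabulate the states by total A-exponent and number of loops L (A-exp: L × count):
  A^9: L=3 ×1
  A^7: L=2 ×8, L=4 ×1
  A^5: L=1 ×17, L=3 ×19
  A^3: L=2 ×63, L=4 ×21
  A^1: L=3 ×111, L=5 ×15
  A^-1: L=4 ×120, L=6 ×6
  A^-3: L=5 ×83, L=7 ×1
  A^-5: L=6 ×36
  A^-7: L=7 ×9
  A^-9: L=8 ×1
Each group contributes A^e * Σ count * d^(L-1):
Powers of d = -A^2 - A^-2: d^2 = A^4 + 2 + A^-4; d^3 = -A^6 - 3*A^2 - 3*A^-2 - A^-6; d^4 = A^8 + 4*A^4 + 6 + 4*A^-4 + A^-8; d^5 = -A^10 - 5*A^6 - 10*A^2 - 10*A^-2 - 5*A^-6 - A^-10; d^6 = A^12 + 6*A^8 + 15*A^4 + 20 + 15*A^-4 + 6*A^-8 + A^-12; d^7 = -A^14 - 7*A^10 - 21*A^6 - 35*A^2 - 35*A^-2 - 21*A^-6 - 7*A^-10 - A^-14.
  A^9 * (d^2) = A^13 + 2*A^9 + A^5
  A^7 * (8*d + d^3) = -A^13 - 11*A^9 - 11*A^5 - A
  A^5 * (17 + 19*d^2) = 19*A^9 + 55*A^5 + 19*A
  A^3 * (63*d + 21*d^3) = -21*A^9 - 126*A^5 - 126*A - 21*A^-3
  A^1 * (111*d^2 + 15*d^4) = 15*A^9 + 171*A^5 + 312*A + 171*A^-3 + 15*A^-7
  A^-1 * (120*d^3 + 6*d^5) = -6*A^9 - 150*A^5 - 420*A - 420*A^-3 - 150*A^-7 - 6*A^-11
  A^-3 * (83*d^4 + d^6) = A^9 + 89*A^5 + 347*A + 518*A^-3 + 347*A^-7 + 89*A^-11 + A^-15
  A^-5 * (36*d^5) = -36*A^5 - 180*A - 360*A^-3 - 360*A^-7 - 180*A^-11 - 36*A^-15
  A^-7 * (9*d^6) = 9*A^5 + 54*A + 135*A^-3 + 180*A^-7 + 135*A^-11 + 54*A^-15 + 9*A^-19
  A^-9 * (d^7) = -A^5 - 7*A - 21*A^-3 - 35*A^-7 - 35*A^-11 - 21*A^-15 - 7*A^-19 - A^-23
Summing the groups: <K> = -A^9 + A^5 - 2*A + 2*A^-3 - 3*A^-7 + 3*A^-11 - 2*A^-15 + 2*A^-19 - A^-23
Normalise by the writhe: (-A^3)^(-w) = (-A^3)^(-3) = -A^-9, so f(A) = -A^-9 * <K> = 1 - A^-4 + 2*A^-8 - 2*A^-12 + 3*A^-16 - 3*A^-20 + 2*A^-24 - 2*A^-28 + A^-32.
Substitute A = t^(-1/4), i.e. A^e → t^(-e/4): V(t) = t^8 - 2*t^7 + 2*t^6 - 3*t^5 + 3*t^4 - 2*t^3 + 2*t^2 - t + 1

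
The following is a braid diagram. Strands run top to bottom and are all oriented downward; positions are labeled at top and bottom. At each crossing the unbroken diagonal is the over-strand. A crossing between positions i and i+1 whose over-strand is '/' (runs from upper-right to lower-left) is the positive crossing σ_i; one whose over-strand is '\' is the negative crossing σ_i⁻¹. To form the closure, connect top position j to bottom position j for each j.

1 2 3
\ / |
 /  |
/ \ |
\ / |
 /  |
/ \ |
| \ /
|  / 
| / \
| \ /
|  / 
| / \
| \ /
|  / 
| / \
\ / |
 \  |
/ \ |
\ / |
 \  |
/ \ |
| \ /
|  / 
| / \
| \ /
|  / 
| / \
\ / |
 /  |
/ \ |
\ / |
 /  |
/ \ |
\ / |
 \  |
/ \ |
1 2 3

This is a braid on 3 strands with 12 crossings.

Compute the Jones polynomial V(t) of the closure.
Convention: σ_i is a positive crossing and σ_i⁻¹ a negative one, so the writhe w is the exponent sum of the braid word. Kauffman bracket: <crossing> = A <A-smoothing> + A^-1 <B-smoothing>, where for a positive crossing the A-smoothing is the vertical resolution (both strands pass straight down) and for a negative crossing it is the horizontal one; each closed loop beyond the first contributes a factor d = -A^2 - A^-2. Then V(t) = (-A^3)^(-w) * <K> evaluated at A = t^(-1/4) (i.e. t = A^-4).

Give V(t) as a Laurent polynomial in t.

Reading the diagram top to bottom ('/'-over between positions i,i+1 = s_i, '\'-over = s_i^-1): braid word = s1 s1 s2 s2 s2 s1^-1 s1^-1 s2 s2 s1 s1 s1^-1.
The presented braid s1 s1 s2 s2 s2 s1^-1 s1^-1 s2 s2 s1 s1 s1^-1 on 3 strands reduces by inverse Markov moves (closure unchanged at each step):
  Deconjugate: the word is γ·β·γ⁻¹ with γ = s1 (prefix) and γ⁻¹ = s1^-1 (suffix); strip both.
Reduced to β = s1 s2 s2 s2 s1^-1 s1^-1 s2 s2 s1 s1 on 3 strands, 10 crossings.
Compute on β:
Braid: s1 s2 s2 s2 s1^-1 s1^-1 s2 s2 s1 s1 on 3 strands, 10 crossings.
Writhe w = (#positive) - (#negative) = 8 - 2 = 6.
Enumerate smoothing states for the bracket polynomial. There are 2^10 = 1024 states.
Each crossing splits two ways (0=vertical, 1=horizontal). The state's weight is A^(#A-smoothings - #B-smoothings) * d^(loops - 1).
Tabulate the states by total A-exponent and number of loops L (A-exp: L × count):
  A^10: L=3 ×1
  A^8: L=2 ×7, L=4 ×3
  A^6: L=1 ×10, L=3 ×32, L=5 ×3
  A^4: L=2 ×76, L=4 ×43, L=6 ×1
  A^2: L=1 ×51, L=3 ×132, L=5 ×27
  A^0: L=2 ×135, L=4 ×109, L=6 ×8
  A^-2: L=3 ×161, L=5 ×48, L=7 ×1
  A^-4: L=4 ×109, L=6 ×11
  A^-6: L=5 ×44, L=7 ×1
  A^-8: L=6 ×10
  A^-10: L=7 ×1
Each group contributes A^e * Σ count * d^(L-1):
Powers of d = -A^2 - A^-2: d^2 = A^4 + 2 + A^-4; d^3 = -A^6 - 3*A^2 - 3*A^-2 - A^-6; d^4 = A^8 + 4*A^4 + 6 + 4*A^-4 + A^-8; d^5 = -A^10 - 5*A^6 - 10*A^2 - 10*A^-2 - 5*A^-6 - A^-10; d^6 = A^12 + 6*A^8 + 15*A^4 + 20 + 15*A^-4 + 6*A^-8 + A^-12.
  A^10 * (d^2) = A^14 + 2*A^10 + A^6
  A^8 * (7*d + 3*d^3) = -3*A^14 - 16*A^10 - 16*A^6 - 3*A^2
  A^6 * (10 + 32*d^2 + 3*d^4) = 3*A^14 + 44*A^10 + 92*A^6 + 44*A^2 + 3*A^-2
  A^4 * (76*d + 43*d^3 + d^5) = -A^14 - 48*A^10 - 215*A^6 - 215*A^2 - 48*A^-2 - A^-6
  A^2 * (51 + 132*d^2 + 27*d^4) = 27*A^10 + 240*A^6 + 477*A^2 + 240*A^-2 + 27*A^-6
  A^0 * (135*d + 109*d^3 + 8*d^5) = -8*A^10 - 149*A^6 - 542*A^2 - 542*A^-2 - 149*A^-6 - 8*A^-10
  A^-2 * (161*d^2 + 48*d^4 + d^6) = A^10 + 54*A^6 + 368*A^2 + 630*A^-2 + 368*A^-6 + 54*A^-10 + A^-14
  A^-4 * (109*d^3 + 11*d^5) = -11*A^6 - 164*A^2 - 437*A^-2 - 437*A^-6 - 164*A^-10 - 11*A^-14
  A^-6 * (44*d^4 + d^6) = A^6 + 50*A^2 + 191*A^-2 + 284*A^-6 + 191*A^-10 + 50*A^-14 + A^-18
  A^-8 * (10*d^5) = -10*A^2 - 50*A^-2 - 100*A^-6 - 100*A^-10 - 50*A^-14 - 10*A^-18
  A^-10 * (d^6) = A^2 + 6*A^-2 + 15*A^-6 + 20*A^-10 + 15*A^-14 + 6*A^-18 + A^-22
Summing the groups: <K> = 2*A^10 - 3*A^6 + 6*A^2 - 7*A^-2 + 7*A^-6 - 7*A^-10 + 5*A^-14 - 3*A^-18 + A^-22
Normalise by the writhe: (-A^3)^(-w) = (-A^3)^(-6) = A^-18, so f(A) = A^-18 * <K> = 2*A^-8 - 3*A^-12 + 6*A^-16 - 7*A^-20 + 7*A^-24 - 7*A^-28 + 5*A^-32 - 3*A^-36 + A^-40.
Substitute A = t^(-1/4), i.e. A^e → t^(-e/4): V(t) = t^10 - 3*t^9 + 5*t^8 - 7*t^7 + 7*t^6 - 7*t^5 + 6*t^4 - 3*t^3 + 2*t^2

Answer: t^10 - 3*t^9 + 5*t^8 - 7*t^7 + 7*t^6 - 7*t^5 + 6*t^4 - 3*t^3 + 2*t^2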